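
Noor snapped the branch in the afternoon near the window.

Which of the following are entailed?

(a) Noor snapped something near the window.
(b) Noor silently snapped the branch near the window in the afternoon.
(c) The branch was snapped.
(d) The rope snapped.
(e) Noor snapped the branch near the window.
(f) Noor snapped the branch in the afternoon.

(a) Entailed — the original entails any weakening of itself; this just drops 'in the afternoon' and generalizes the patient.
(b) Not entailed — 'silently' adds information not in the original event.
(c) Entailed — the original entails any weakening of itself; this just drops 'near the window', 'in the afternoon' and generalizes the agent.
(d) Not entailed — the branch is what snapped, not the rope.
(e) Entailed — the original entails any weakening of itself; this just drops 'in the afternoon'.
(f) Entailed — this follows by dropping conjuncts from the snapping event's description.

(a), (c), (e), (f)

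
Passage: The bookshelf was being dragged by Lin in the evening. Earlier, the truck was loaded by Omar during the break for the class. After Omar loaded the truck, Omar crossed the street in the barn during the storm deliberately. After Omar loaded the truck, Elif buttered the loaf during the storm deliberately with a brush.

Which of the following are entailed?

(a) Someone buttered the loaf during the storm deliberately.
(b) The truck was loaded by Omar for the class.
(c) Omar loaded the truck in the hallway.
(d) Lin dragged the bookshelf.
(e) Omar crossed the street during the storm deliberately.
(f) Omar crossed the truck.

(a), (b), (d), (e)

(a) Entailed — dropping 'with a brush' and generalizing the agent leaves a sub-description the original still satisfies.
(b) Entailed — this follows by dropping conjuncts from the loading event's description.
(c) Not entailed — 'in the hallway' adds information not in the original event.
(d) Entailed — 'drag' is an activity; 'was dragging' entails that some dragging happened, so 'dragged' holds.
(e) Entailed — every conjunct here is already in the original crossing event.
(f) Not entailed — Omar crossed the street, not the truck; the truck belongs to the loading event.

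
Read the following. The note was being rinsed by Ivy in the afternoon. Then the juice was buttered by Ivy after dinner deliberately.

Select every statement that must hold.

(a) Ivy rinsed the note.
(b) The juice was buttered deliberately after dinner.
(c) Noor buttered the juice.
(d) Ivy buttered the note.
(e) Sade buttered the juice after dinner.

(a) Entailed — 'rinse' is an activity; 'was rinsing' entails that some rinsing happened, so 'rinsed' holds.
(b) Entailed — generalizing the agent leaves a sub-description the original still satisfies.
(c) Not entailed — the passage has Ivy buttering the juice, not Noor.
(d) Not entailed — Ivy buttered the juice, not the note; the note belongs to the rinsing event.
(e) Not entailed — the passage has Ivy buttering the juice, not Sade.

(a), (b)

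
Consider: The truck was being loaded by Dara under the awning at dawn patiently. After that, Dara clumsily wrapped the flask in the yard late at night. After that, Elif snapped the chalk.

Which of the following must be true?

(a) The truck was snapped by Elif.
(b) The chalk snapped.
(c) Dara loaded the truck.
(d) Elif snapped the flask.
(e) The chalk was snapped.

(b), (e)

(a) Not entailed — Elif snapped the chalk, not the truck; the truck belongs to the loading event.
(b) Entailed — 'Elif snapped the chalk' is causative; it entails the inchoative 'the chalk snapped'.
(c) Not entailed — 'was loading' is progressive on an accomplishment; it does not entail the completed 'loaded'.
(d) Not entailed — Elif snapped the chalk, not the flask; the flask belongs to the wrapping event.
(e) Entailed — generalizing the agent leaves a sub-description the original still satisfies.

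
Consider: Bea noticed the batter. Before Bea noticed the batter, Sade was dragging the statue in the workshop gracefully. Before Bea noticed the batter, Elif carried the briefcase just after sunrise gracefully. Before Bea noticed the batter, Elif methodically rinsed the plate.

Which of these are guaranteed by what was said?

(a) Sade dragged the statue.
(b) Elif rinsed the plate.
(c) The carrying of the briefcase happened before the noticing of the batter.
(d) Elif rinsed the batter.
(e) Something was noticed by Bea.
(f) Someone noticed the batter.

(a) Entailed — 'drag' is an activity; 'was dragging' entails that some dragging happened, so 'dragged' holds.
(b) Entailed — the original entails any weakening of itself; this just drops 'methodically'.
(c) Entailed — the narrative places the carrying before the noticing.
(d) Not entailed — Elif rinsed the plate, not the batter; the batter belongs to the noticing event.
(e) Entailed — generalizing the patient leaves a sub-description the original still satisfies.
(f) Entailed — every conjunct here is already in the original noticing event.

(a), (b), (c), (e), (f)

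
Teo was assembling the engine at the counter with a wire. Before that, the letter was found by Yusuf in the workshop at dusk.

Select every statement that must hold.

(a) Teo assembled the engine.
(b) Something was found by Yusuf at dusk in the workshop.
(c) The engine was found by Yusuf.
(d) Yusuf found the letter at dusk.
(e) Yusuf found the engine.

(b), (d)

(a) Not entailed — 'was assembling' is progressive on an accomplishment; it does not entail the completed 'assembled'.
(b) Entailed — this follows by dropping conjuncts from the finding event's description.
(c) Not entailed — Yusuf found the letter, not the engine; the engine belongs to the assembling event.
(d) Entailed — dropping 'in the workshop' leaves a sub-description the original still satisfies.
(e) Not entailed — Yusuf found the letter, not the engine; the engine belongs to the assembling event.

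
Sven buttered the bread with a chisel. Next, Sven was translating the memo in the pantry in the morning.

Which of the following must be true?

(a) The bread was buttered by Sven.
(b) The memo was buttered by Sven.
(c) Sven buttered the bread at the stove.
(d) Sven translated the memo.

(a)

(a) Entailed — the original entails any weakening of itself; this just drops 'with a chisel'.
(b) Not entailed — Sven buttered the bread, not the memo; the memo belongs to the translating event.
(c) Not entailed — 'at the stove' adds information not in the original event.
(d) Not entailed — 'was translating' is progressive on an accomplishment; it does not entail the completed 'translated'.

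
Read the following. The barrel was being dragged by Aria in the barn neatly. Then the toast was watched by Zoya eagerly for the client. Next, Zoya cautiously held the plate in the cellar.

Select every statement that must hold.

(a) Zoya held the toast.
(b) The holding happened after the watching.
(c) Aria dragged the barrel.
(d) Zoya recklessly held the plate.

(b), (c)

(a) Not entailed — Zoya held the plate, not the toast; the toast belongs to the watching event.
(b) Entailed — the narrative places the watching before the holding.
(c) Entailed — 'drag' is an activity; 'was dragging' entails that some dragging happened, so 'dragged' holds.
(d) Not entailed — 'recklessly' adds a manner not in (and inconsistent with) the original.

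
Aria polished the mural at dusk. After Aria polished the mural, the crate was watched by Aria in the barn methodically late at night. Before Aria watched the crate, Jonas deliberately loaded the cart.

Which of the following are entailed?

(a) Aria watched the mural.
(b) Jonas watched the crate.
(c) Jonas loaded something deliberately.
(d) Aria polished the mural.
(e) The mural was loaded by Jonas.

(a) Not entailed — Aria watched the crate, not the mural; the mural belongs to the polishing event.
(b) Not entailed — the passage has Aria watching the crate, not Jonas.
(c) Entailed — the original entails any weakening of itself; this just generalizes the patient.
(d) Entailed — this follows by dropping conjuncts from the polishing event's description.
(e) Not entailed — Jonas loaded the cart, not the mural; the mural belongs to the polishing event.

(c), (d)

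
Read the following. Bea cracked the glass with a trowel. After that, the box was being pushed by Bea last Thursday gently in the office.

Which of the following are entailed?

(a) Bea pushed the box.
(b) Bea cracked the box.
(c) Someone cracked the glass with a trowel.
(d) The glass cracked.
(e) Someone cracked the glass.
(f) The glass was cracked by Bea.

(a) Entailed — 'push' is an activity; 'was pushing' entails that some pushing happened, so 'pushed' holds.
(b) Not entailed — Bea cracked the glass, not the box; the box belongs to the pushing event.
(c) Entailed — every conjunct here is already in the original cracking event.
(d) Entailed — 'Bea cracked the glass' is causative; it entails the inchoative 'the glass cracked'.
(e) Entailed — this follows by dropping conjuncts from the cracking event's description.
(f) Entailed — the original entails any weakening of itself; this just drops 'with a trowel'.

(a), (c), (d), (e), (f)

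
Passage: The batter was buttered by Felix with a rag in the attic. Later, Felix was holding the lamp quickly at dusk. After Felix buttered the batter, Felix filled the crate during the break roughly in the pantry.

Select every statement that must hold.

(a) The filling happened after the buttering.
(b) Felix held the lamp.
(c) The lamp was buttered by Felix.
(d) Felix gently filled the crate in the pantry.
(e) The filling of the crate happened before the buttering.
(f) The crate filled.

(a) Entailed — the narrative places the buttering before the filling.
(b) Entailed — 'hold' is an activity; 'was holding' entails that some holding happened, so 'held' holds.
(c) Not entailed — Felix buttered the batter, not the lamp; the lamp belongs to the holding event.
(d) Not entailed — 'gently' adds a manner not in (and inconsistent with) the original.
(e) Not entailed — the narrative places the buttering before the filling, not after.
(f) Entailed — 'Felix filled the crate' is causative; it entails the inchoative 'the crate filled'.

(a), (b), (f)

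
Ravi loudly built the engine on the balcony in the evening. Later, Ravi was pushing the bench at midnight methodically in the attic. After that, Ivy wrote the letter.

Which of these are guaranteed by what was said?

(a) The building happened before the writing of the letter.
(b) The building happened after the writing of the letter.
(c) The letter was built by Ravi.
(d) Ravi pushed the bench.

(a), (d)

(a) Entailed — the narrative places the building before the writing.
(b) Not entailed — the narrative places the building before the writing, not after.
(c) Not entailed — Ravi built the engine, not the letter; the letter belongs to the writing event.
(d) Entailed — 'push' is an activity; 'was pushing' entails that some pushing happened, so 'pushed' holds.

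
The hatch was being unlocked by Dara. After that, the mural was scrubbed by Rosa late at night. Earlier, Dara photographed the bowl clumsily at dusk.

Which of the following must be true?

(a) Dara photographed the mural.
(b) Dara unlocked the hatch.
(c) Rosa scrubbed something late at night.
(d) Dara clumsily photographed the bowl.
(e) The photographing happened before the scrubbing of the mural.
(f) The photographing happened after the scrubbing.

(c), (d), (e)

(a) Not entailed — Dara photographed the bowl, not the mural; the mural belongs to the scrubbing event.
(b) Not entailed — 'was unlocking' is progressive on an accomplishment; it does not entail the completed 'unlocked'.
(c) Entailed — this follows by dropping conjuncts from the scrubbing event's description.
(d) Entailed — dropping 'at dusk' leaves a sub-description the original still satisfies.
(e) Entailed — the narrative places the photographing before the scrubbing.
(f) Not entailed — the narrative places the photographing before the scrubbing, not after.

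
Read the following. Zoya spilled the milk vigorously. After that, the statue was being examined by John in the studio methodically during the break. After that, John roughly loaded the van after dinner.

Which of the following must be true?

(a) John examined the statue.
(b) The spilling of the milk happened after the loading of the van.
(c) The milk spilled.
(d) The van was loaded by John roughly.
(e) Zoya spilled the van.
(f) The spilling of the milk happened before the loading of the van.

(a), (c), (d), (f)

(a) Entailed — 'examine' is an activity; 'was examining' entails that some examining happened, so 'examined' holds.
(b) Not entailed — the narrative places the spilling before the loading, not after.
(c) Entailed — 'Zoya spilled the milk' is causative; it entails the inchoative 'the milk spilled'.
(d) Entailed — dropping 'after dinner' leaves a sub-description the original still satisfies.
(e) Not entailed — Zoya spilled the milk, not the van; the van belongs to the loading event.
(f) Entailed — the narrative places the spilling before the loading.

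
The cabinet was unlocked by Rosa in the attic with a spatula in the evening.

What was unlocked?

the cabinet

'the cabinet' marks the patient of the unlocking event.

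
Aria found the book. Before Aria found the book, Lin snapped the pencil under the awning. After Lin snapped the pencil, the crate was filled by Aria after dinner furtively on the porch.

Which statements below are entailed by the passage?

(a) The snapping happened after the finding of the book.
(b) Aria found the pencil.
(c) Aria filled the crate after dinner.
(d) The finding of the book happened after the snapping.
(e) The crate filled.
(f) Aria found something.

(c), (d), (e), (f)

(a) Not entailed — the narrative places the snapping before the finding, not after.
(b) Not entailed — Aria found the book, not the pencil; the pencil belongs to the snapping event.
(c) Entailed — this follows by dropping conjuncts from the filling event's description.
(d) Entailed — the narrative places the snapping before the finding.
(e) Entailed — 'Aria filled the crate' is causative; it entails the inchoative 'the crate filled'.
(f) Entailed — this follows by dropping conjuncts from the finding event's description.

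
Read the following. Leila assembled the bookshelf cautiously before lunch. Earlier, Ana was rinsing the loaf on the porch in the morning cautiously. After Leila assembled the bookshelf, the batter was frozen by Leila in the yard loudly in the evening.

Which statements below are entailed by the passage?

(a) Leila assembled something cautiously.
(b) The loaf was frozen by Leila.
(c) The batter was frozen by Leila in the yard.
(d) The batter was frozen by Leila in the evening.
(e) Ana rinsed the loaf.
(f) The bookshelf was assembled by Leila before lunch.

(a) Entailed — every conjunct here is already in the original assembling event.
(b) Not entailed — Leila froze the batter, not the loaf; the loaf belongs to the rinsing event.
(c) Entailed — every conjunct here is already in the original freezing event.
(d) Entailed — every conjunct here is already in the original freezing event.
(e) Entailed — 'rinse' is an activity; 'was rinsing' entails that some rinsing happened, so 'rinsed' holds.
(f) Entailed — dropping 'cautiously' leaves a sub-description the original still satisfies.

(a), (c), (d), (e), (f)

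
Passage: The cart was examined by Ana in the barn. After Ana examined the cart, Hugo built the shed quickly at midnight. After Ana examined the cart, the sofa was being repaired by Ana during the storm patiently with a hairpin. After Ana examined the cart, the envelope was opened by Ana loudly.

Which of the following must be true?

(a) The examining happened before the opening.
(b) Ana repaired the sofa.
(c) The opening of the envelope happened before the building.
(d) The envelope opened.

(a), (d)

(a) Entailed — the narrative places the examining before the opening.
(b) Not entailed — 'was repairing' is progressive on an accomplishment; it does not entail the completed 'repaired'.
(c) Not entailed — the narrative doesn't order the opening relative to the building.
(d) Entailed — 'Ana opened the envelope' is causative; it entails the inchoative 'the envelope opened'.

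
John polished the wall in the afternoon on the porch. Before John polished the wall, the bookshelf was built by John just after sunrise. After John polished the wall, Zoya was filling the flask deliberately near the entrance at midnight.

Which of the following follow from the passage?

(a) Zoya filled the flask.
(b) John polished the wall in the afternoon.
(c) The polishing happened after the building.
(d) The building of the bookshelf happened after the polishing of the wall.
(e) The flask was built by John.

(a) Not entailed — 'was filling' is progressive on an accomplishment; it does not entail the completed 'filled'.
(b) Entailed — dropping 'on the porch' leaves a sub-description the original still satisfies.
(c) Entailed — the narrative places the building before the polishing.
(d) Not entailed — the narrative places the building before the polishing, not after.
(e) Not entailed — John built the bookshelf, not the flask; the flask belongs to the filling event.

(b), (c)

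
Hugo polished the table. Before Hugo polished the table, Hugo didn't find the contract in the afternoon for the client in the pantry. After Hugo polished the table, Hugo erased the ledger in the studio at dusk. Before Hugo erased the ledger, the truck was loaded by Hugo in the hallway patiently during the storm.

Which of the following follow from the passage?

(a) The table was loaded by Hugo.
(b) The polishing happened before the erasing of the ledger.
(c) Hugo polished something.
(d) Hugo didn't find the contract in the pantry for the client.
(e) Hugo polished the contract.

(b), (c)

(a) Not entailed — Hugo loaded the truck, not the table; the table belongs to the polishing event.
(b) Entailed — the narrative places the polishing before the erasing.
(c) Entailed — generalizing the patient leaves a sub-description the original still satisfies.
(d) Not entailed — dropping 'in the afternoon' under negation is not valid — the original leaves open that Hugo found the contract some other way.
(e) Not entailed — Hugo polished the table, not the contract; the contract belongs to the finding event.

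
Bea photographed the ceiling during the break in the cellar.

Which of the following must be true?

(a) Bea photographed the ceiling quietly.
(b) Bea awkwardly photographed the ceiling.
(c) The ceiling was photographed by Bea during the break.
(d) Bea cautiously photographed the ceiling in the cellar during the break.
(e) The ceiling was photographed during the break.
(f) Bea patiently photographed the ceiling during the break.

(a) Not entailed — 'quietly' adds information not in the original event.
(b) Not entailed — 'awkwardly' adds information not in the original event.
(c) Entailed — dropping 'in the cellar' leaves a sub-description the original still satisfies.
(d) Not entailed — 'cautiously' adds information not in the original event.
(e) Entailed — every conjunct here is already in the original photographing event.
(f) Not entailed — 'patiently' adds information not in the original event.

(c), (e)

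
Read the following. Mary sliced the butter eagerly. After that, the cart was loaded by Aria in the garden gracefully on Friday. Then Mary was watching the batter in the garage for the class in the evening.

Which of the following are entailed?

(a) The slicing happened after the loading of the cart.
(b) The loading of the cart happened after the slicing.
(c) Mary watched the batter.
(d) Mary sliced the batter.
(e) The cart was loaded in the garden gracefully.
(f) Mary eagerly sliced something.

(b), (c), (e), (f)

(a) Not entailed — the narrative places the slicing before the loading, not after.
(b) Entailed — the narrative places the slicing before the loading.
(c) Entailed — 'watch' is an activity; 'was watching' entails that some watching happened, so 'watched' holds.
(d) Not entailed — Mary sliced the butter, not the batter; the batter belongs to the watching event.
(e) Entailed — this follows by dropping conjuncts from the loading event's description.
(f) Entailed — the original entails any weakening of itself; this just generalizes the patient.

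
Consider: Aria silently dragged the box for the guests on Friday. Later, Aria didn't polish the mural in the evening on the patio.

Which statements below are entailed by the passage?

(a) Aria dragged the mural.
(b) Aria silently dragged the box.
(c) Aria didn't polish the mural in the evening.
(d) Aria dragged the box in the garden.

(b)

(a) Not entailed — Aria dragged the box, not the mural; the mural belongs to the polishing event.
(b) Entailed — every conjunct here is already in the original dragging event.
(c) Not entailed — dropping 'on the patio' under negation is not valid — the original leaves open that Aria polished the mural some other way.
(d) Not entailed — 'in the garden' adds information not in the original event.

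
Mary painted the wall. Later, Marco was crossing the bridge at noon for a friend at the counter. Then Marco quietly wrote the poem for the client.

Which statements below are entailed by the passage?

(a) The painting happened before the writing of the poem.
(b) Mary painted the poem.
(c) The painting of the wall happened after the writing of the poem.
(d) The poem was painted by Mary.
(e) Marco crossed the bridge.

(a)

(a) Entailed — the narrative places the painting before the writing.
(b) Not entailed — Mary painted the wall, not the poem; the poem belongs to the writing event.
(c) Not entailed — the narrative places the painting before the writing, not after.
(d) Not entailed — Mary painted the wall, not the poem; the poem belongs to the writing event.
(e) Not entailed — 'was crossing' is progressive on an accomplishment; it does not entail the completed 'crossed'.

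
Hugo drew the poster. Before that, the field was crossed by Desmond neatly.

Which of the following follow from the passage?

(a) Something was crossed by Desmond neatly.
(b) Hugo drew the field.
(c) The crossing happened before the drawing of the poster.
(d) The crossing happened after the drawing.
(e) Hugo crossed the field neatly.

(a) Entailed — generalizing the patient leaves a sub-description the original still satisfies.
(b) Not entailed — Hugo drew the poster, not the field; the field belongs to the crossing event.
(c) Entailed — the narrative places the crossing before the drawing.
(d) Not entailed — the narrative places the crossing before the drawing, not after.
(e) Not entailed — the passage has Desmond crossing the field, not Hugo.

(a), (c)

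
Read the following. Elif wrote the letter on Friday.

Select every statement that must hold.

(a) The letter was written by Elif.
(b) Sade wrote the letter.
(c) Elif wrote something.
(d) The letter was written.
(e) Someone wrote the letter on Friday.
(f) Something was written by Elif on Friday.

(a) Entailed — dropping 'on Friday' leaves a sub-description the original still satisfies.
(b) Not entailed — the passage has Elif writing the letter, not Sade.
(c) Entailed — this follows by dropping conjuncts from the writing event's description.
(d) Entailed — this follows by dropping conjuncts from the writing event's description.
(e) Entailed — this follows by dropping conjuncts from the writing event's description.
(f) Entailed — generalizing the patient leaves a sub-description the original still satisfies.

(a), (c), (d), (e), (f)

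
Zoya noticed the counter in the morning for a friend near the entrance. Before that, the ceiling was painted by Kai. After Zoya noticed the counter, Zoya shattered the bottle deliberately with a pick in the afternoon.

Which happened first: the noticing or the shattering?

the noticing

The connectives place the noticing before the shattering.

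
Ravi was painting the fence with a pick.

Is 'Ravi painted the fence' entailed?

'was painting' is progressive; for an accomplishment like 'paint the fence', it doesn't entail completion.

no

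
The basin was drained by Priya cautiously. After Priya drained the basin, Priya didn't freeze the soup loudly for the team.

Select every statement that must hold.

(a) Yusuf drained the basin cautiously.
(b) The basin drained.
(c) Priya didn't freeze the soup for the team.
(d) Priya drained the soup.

(b)

(a) Not entailed — the passage has Priya draining the basin, not Yusuf.
(b) Entailed — 'Priya drained the basin' is causative; it entails the inchoative 'the basin drained'.
(c) Not entailed — dropping 'loudly' under negation is not valid — the original leaves open that Priya froze the soup some other way.
(d) Not entailed — Priya drained the basin, not the soup; the soup belongs to the freezing event.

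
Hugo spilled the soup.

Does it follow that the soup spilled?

yes

'Hugo spilled the soup' is the causative; it entails the inchoative 'the soup spilled'.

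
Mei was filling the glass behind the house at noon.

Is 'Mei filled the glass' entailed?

'was filling' is progressive; for an accomplishment like 'fill the glass', it doesn't entail completion.

no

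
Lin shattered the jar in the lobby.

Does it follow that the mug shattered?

Nothing is said about any mug; only the jar is affected.

no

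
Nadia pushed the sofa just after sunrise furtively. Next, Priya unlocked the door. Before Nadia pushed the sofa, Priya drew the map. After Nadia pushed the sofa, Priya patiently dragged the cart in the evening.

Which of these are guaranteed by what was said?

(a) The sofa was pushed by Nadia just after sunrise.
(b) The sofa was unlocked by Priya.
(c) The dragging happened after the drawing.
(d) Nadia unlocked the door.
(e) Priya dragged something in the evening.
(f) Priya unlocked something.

(a), (c), (e), (f)

(a) Entailed — dropping 'furtively' leaves a sub-description the original still satisfies.
(b) Not entailed — Priya unlocked the door, not the sofa; the sofa belongs to the pushing event.
(c) Entailed — the narrative places the drawing before the dragging.
(d) Not entailed — the passage has Priya unlocking the door, not Nadia.
(e) Entailed — every conjunct here is already in the original dragging event.
(f) Entailed — the original entails any weakening of itself; this just generalizes the patient.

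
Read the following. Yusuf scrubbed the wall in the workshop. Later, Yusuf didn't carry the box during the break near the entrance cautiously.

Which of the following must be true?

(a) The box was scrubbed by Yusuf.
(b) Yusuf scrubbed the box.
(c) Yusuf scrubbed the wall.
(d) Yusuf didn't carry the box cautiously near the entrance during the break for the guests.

(c), (d)

(a) Not entailed — Yusuf scrubbed the wall, not the box; the box belongs to the carrying event.
(b) Not entailed — Yusuf scrubbed the wall, not the box; the box belongs to the carrying event.
(c) Entailed — the original entails any weakening of itself; this just drops 'in the workshop'.
(d) Entailed — under negation, adding a further restriction is entailed: if no such carrying event occurred, none occurred for the guests either.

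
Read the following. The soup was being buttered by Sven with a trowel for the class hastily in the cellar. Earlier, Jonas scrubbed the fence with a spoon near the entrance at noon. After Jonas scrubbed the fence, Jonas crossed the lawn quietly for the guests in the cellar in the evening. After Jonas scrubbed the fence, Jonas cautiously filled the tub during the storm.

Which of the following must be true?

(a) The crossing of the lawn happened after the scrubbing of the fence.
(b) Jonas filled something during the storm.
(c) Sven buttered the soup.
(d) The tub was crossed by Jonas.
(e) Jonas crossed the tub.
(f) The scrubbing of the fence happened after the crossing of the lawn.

(a) Entailed — the narrative places the scrubbing before the crossing.
(b) Entailed — the original entails any weakening of itself; this just drops 'cautiously' and generalizes the patient.
(c) Not entailed — 'was buttering' is progressive on an accomplishment; it does not entail the completed 'buttered'.
(d) Not entailed — Jonas crossed the lawn, not the tub; the tub belongs to the filling event.
(e) Not entailed — Jonas crossed the lawn, not the tub; the tub belongs to the filling event.
(f) Not entailed — the narrative places the scrubbing before the crossing, not after.

(a), (b)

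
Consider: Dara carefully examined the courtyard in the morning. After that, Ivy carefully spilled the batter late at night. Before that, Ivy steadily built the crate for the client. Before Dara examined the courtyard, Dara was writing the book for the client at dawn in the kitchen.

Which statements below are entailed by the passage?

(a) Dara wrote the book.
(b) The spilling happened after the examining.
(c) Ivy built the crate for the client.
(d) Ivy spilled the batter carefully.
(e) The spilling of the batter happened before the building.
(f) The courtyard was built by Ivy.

(b), (c), (d)

(a) Not entailed — 'was writing' is progressive on an accomplishment; it does not entail the completed 'wrote'.
(b) Entailed — the narrative places the examining before the spilling.
(c) Entailed — this follows by dropping conjuncts from the building event's description.
(d) Entailed — dropping 'late at night' leaves a sub-description the original still satisfies.
(e) Not entailed — the narrative places the building before the spilling, not after.
(f) Not entailed — Ivy built the crate, not the courtyard; the courtyard belongs to the examining event.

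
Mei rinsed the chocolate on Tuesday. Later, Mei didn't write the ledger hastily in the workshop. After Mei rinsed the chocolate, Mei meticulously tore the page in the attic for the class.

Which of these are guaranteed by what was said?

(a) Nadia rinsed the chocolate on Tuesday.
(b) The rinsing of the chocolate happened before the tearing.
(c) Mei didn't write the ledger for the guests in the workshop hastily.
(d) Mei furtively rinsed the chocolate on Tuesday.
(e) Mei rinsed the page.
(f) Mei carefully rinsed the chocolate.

(a) Not entailed — the passage has Mei rinsing the chocolate, not Nadia.
(b) Entailed — the narrative places the rinsing before the tearing.
(c) Entailed — under negation, adding a further restriction is entailed: if no such writing event occurred, none occurred for the guests either.
(d) Not entailed — 'furtively' adds information not in the original event.
(e) Not entailed — Mei rinsed the chocolate, not the page; the page belongs to the tearing event.
(f) Not entailed — 'carefully' adds information not in the original event.

(b), (c)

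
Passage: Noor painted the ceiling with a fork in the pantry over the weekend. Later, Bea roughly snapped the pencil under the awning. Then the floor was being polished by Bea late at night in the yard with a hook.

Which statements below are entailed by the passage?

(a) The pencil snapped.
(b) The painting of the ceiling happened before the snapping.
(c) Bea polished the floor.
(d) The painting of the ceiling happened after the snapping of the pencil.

(a), (b), (c)

(a) Entailed — 'Bea snapped the pencil' is causative; it entails the inchoative 'the pencil snapped'.
(b) Entailed — the narrative places the painting before the snapping.
(c) Entailed — 'polish' is an activity; 'was polishing' entails that some polishing happened, so 'polished' holds.
(d) Not entailed — the narrative places the painting before the snapping, not after.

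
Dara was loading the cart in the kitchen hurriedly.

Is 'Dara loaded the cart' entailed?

no

'was loading' is progressive; for an accomplishment like 'load the cart', it doesn't entail completion.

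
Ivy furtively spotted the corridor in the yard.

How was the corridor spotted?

furtively

'furtively' marks the manner of the spotting event.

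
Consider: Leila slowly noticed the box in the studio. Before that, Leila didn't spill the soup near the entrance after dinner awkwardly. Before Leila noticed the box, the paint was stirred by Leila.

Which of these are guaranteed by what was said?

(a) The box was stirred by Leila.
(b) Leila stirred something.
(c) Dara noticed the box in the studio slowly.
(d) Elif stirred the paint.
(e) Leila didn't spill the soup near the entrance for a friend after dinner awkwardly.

(a) Not entailed — Leila stirred the paint, not the box; the box belongs to the noticing event.
(b) Entailed — generalizing the patient leaves a sub-description the original still satisfies.
(c) Not entailed — the passage has Leila noticing the box, not Dara.
(d) Not entailed — the passage has Leila stirring the paint, not Elif.
(e) Entailed — under negation, adding a further restriction is entailed: if no such spilling event occurred, none occurred for a friend either.

(b), (e)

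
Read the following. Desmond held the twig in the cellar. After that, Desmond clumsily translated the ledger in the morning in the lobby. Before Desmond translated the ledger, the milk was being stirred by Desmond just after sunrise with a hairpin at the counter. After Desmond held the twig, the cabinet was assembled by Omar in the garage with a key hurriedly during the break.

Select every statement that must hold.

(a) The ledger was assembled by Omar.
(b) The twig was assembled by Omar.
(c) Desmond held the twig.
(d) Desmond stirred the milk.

(a) Not entailed — Omar assembled the cabinet, not the ledger; the ledger belongs to the translating event.
(b) Not entailed — Omar assembled the cabinet, not the twig; the twig belongs to the holding event.
(c) Entailed — dropping 'in the cellar' leaves a sub-description the original still satisfies.
(d) Entailed — 'stir' is an activity; 'was stirring' entails that some stirring happened, so 'stirred' holds.

(c), (d)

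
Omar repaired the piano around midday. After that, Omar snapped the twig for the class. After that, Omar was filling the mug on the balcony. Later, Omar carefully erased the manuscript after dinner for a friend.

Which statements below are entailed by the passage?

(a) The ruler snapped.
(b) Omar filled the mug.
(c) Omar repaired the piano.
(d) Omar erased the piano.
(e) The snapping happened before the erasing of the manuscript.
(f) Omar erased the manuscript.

(c), (e), (f)

(a) Not entailed — the twig is what snapped, not the ruler.
(b) Not entailed — 'was filling' is progressive on an accomplishment; it does not entail the completed 'filled'.
(c) Entailed — the original entails any weakening of itself; this just drops 'around midday'.
(d) Not entailed — Omar erased the manuscript, not the piano; the piano belongs to the repairing event.
(e) Entailed — the narrative places the snapping before the erasing.
(f) Entailed — this follows by dropping conjuncts from the erasing event's description.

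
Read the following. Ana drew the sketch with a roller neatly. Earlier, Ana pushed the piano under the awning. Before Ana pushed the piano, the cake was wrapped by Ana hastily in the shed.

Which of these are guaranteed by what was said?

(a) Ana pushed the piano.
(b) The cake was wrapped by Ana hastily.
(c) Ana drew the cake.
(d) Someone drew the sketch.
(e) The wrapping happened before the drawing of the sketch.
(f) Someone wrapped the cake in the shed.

(a) Entailed — dropping 'under the awning' leaves a sub-description the original still satisfies.
(b) Entailed — dropping 'in the shed' leaves a sub-description the original still satisfies.
(c) Not entailed — Ana drew the sketch, not the cake; the cake belongs to the wrapping event.
(d) Entailed — dropping 'neatly', 'with a roller' and generalizing the agent leaves a sub-description the original still satisfies.
(e) Entailed — the narrative places the wrapping before the drawing.
(f) Entailed — this follows by dropping conjuncts from the wrapping event's description.

(a), (b), (d), (e), (f)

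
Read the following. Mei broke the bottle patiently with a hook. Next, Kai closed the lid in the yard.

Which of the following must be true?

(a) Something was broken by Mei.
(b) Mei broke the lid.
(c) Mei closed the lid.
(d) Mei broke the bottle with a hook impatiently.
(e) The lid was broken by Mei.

(a)

(a) Entailed — the original entails any weakening of itself; this just drops 'with a hook', 'patiently' and generalizes the patient.
(b) Not entailed — Mei broke the bottle, not the lid; the lid belongs to the closing event.
(c) Not entailed — the passage has Kai closing the lid, not Mei.
(d) Not entailed — 'impatiently' adds a manner not in (and inconsistent with) the original.
(e) Not entailed — Mei broke the bottle, not the lid; the lid belongs to the closing event.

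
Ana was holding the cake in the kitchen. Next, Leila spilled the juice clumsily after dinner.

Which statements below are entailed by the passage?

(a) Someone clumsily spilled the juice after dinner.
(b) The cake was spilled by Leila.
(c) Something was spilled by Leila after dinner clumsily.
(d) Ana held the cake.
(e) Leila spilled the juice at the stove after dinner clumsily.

(a), (c), (d)

(a) Entailed — generalizing the agent leaves a sub-description the original still satisfies.
(b) Not entailed — Leila spilled the juice, not the cake; the cake belongs to the holding event.
(c) Entailed — every conjunct here is already in the original spilling event.
(d) Entailed — 'hold' is an activity; 'was holding' entails that some holding happened, so 'held' holds.
(e) Not entailed — 'at the stove' adds information not in the original event.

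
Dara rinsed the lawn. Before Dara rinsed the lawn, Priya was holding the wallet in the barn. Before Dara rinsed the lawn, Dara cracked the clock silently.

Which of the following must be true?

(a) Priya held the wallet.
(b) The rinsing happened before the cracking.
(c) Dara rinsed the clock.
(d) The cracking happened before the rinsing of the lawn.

(a) Entailed — 'hold' is an activity; 'was holding' entails that some holding happened, so 'held' holds.
(b) Not entailed — the narrative places the cracking before the rinsing, not after.
(c) Not entailed — Dara rinsed the lawn, not the clock; the clock belongs to the cracking event.
(d) Entailed — the narrative places the cracking before the rinsing.

(a), (d)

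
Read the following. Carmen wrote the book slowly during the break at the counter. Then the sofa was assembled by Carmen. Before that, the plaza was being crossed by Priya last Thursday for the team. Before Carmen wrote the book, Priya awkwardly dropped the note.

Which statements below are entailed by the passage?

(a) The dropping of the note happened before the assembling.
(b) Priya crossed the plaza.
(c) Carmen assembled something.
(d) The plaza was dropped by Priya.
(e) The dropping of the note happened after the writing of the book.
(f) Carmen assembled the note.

(a) Entailed — the narrative places the dropping before the assembling.
(b) Not entailed — 'was crossing' is progressive on an accomplishment; it does not entail the completed 'crossed'.
(c) Entailed — generalizing the patient leaves a sub-description the original still satisfies.
(d) Not entailed — Priya dropped the note, not the plaza; the plaza belongs to the crossing event.
(e) Not entailed — the narrative places the dropping before the writing, not after.
(f) Not entailed — Carmen assembled the sofa, not the note; the note belongs to the dropping event.

(a), (c)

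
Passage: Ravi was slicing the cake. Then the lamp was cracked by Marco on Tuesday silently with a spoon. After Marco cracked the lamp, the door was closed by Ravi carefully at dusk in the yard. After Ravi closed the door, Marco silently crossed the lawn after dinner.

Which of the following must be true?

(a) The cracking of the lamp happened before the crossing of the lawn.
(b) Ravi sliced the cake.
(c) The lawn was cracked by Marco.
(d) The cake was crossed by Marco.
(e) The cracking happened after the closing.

(a)

(a) Entailed — the narrative places the cracking before the crossing.
(b) Not entailed — 'was slicing' is progressive on an accomplishment; it does not entail the completed 'sliced'.
(c) Not entailed — Marco cracked the lamp, not the lawn; the lawn belongs to the crossing event.
(d) Not entailed — Marco crossed the lawn, not the cake; the cake belongs to the slicing event.
(e) Not entailed — the narrative places the cracking before the closing, not after.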